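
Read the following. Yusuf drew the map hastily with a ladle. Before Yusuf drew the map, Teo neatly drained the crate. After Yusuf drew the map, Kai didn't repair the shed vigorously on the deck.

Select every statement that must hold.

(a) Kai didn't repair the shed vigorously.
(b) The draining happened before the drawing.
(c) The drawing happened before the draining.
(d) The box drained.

(b)

(a) Not entailed — dropping 'on the deck' under negation is not valid — the original leaves open that Kai repaired the shed some other way.
(b) Entailed — the narrative places the draining before the drawing.
(c) Not entailed — the narrative places the draining before the drawing, not after.
(d) Not entailed — the crate is what drained, not the box.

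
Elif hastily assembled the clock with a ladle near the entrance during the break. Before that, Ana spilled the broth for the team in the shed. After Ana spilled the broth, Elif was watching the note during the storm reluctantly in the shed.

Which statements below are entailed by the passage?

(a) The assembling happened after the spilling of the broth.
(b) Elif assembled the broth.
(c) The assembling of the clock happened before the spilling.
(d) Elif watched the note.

(a), (d)

(a) Entailed — the narrative places the spilling before the assembling.
(b) Not entailed — Elif assembled the clock, not the broth; the broth belongs to the spilling event.
(c) Not entailed — the narrative places the spilling before the assembling, not after.
(d) Entailed — 'watch' is an activity; 'was watching' entails that some watching happened, so 'watched' holds.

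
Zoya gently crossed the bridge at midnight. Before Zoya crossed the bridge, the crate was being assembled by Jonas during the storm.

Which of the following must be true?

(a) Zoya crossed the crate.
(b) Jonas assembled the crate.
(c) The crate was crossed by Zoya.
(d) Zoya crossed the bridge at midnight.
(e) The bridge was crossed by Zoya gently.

(a) Not entailed — Zoya crossed the bridge, not the crate; the crate belongs to the assembling event.
(b) Not entailed — 'was assembling' is progressive on an accomplishment; it does not entail the completed 'assembled'.
(c) Not entailed — Zoya crossed the bridge, not the crate; the crate belongs to the assembling event.
(d) Entailed — this follows by dropping conjuncts from the crossing event's description.
(e) Entailed — every conjunct here is already in the original crossing event.

(d), (e)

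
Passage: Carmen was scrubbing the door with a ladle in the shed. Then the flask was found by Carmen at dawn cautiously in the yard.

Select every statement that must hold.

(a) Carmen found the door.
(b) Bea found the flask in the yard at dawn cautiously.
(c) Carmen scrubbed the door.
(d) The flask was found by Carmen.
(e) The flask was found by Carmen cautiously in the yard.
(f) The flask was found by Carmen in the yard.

(c), (d), (e), (f)

(a) Not entailed — Carmen found the flask, not the door; the door belongs to the scrubbing event.
(b) Not entailed — the passage has Carmen finding the flask, not Bea.
(c) Entailed — 'scrub' is an activity; 'was scrubbing' entails that some scrubbing happened, so 'scrubbed' holds.
(d) Entailed — this follows by dropping conjuncts from the finding event's description.
(e) Entailed — dropping 'at dawn' leaves a sub-description the original still satisfies.
(f) Entailed — this follows by dropping conjuncts from the finding event's description.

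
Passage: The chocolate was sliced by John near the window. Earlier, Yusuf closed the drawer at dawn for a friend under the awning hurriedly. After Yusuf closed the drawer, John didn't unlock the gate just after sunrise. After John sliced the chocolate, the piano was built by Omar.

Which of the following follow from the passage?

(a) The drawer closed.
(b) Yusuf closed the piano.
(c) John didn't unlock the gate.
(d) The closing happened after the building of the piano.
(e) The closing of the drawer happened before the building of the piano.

(a), (e)

(a) Entailed — 'Yusuf closed the drawer' is causative; it entails the inchoative 'the drawer closed'.
(b) Not entailed — Yusuf closed the drawer, not the piano; the piano belongs to the building event.
(c) Not entailed — dropping 'just after sunrise' under negation is not valid — the original leaves open that John unlocked the gate some other way.
(d) Not entailed — the narrative places the closing before the building, not after.
(e) Entailed — the narrative places the closing before the building.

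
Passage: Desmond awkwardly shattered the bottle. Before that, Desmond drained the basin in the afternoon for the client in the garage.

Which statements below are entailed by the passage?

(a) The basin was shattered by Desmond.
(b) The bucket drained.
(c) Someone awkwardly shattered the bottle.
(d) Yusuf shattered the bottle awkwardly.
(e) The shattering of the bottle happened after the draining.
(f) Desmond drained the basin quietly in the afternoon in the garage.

(c), (e)

(a) Not entailed — Desmond shattered the bottle, not the basin; the basin belongs to the draining event.
(b) Not entailed — the basin is what drained, not the bucket.
(c) Entailed — generalizing the agent leaves a sub-description the original still satisfies.
(d) Not entailed — the passage has Desmond shattering the bottle, not Yusuf.
(e) Entailed — the narrative places the draining before the shattering.
(f) Not entailed — 'quietly' adds information not in the original event.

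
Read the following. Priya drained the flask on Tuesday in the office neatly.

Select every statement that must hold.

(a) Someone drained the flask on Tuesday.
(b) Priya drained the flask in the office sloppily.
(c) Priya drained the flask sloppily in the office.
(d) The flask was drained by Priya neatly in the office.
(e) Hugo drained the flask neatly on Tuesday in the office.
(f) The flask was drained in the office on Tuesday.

(a), (d), (f)

(a) Entailed — this follows by dropping conjuncts from the draining event's description.
(b) Not entailed — 'sloppily' adds a manner not in (and inconsistent with) the original.
(c) Not entailed — 'sloppily' adds a manner not in (and inconsistent with) the original.
(d) Entailed — this follows by dropping conjuncts from the draining event's description.
(e) Not entailed — the passage has Priya draining the flask, not Hugo.
(f) Entailed — every conjunct here is already in the original draining event.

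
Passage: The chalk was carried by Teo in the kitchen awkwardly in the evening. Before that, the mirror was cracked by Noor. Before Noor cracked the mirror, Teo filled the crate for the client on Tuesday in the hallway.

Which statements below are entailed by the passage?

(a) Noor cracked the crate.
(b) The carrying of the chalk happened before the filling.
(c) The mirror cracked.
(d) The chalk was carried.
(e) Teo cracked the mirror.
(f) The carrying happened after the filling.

(a) Not entailed — Noor cracked the mirror, not the crate; the crate belongs to the filling event.
(b) Not entailed — the narrative places the filling before the carrying, not after.
(c) Entailed — 'Noor cracked the mirror' is causative; it entails the inchoative 'the mirror cracked'.
(d) Entailed — every conjunct here is already in the original carrying event.
(e) Not entailed — the passage has Noor cracking the mirror, not Teo.
(f) Entailed — the narrative places the filling before the carrying.

(c), (d), (f)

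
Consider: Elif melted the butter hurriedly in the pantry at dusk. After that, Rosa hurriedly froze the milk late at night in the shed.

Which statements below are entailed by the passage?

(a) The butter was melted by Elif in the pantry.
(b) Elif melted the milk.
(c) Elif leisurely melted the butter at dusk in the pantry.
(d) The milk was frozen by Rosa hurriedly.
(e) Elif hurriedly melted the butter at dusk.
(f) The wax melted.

(a) Entailed — dropping 'at dusk', 'hurriedly' leaves a sub-description the original still satisfies.
(b) Not entailed — Elif melted the butter, not the milk; the milk belongs to the freezing event.
(c) Not entailed — 'leisurely' adds a manner not in (and inconsistent with) the original.
(d) Entailed — the original entails any weakening of itself; this just drops 'late at night', 'in the shed'.
(e) Entailed — dropping 'in the pantry' leaves a sub-description the original still satisfies.
(f) Not entailed — the butter is what melted, not the wax.

(a), (d), (e)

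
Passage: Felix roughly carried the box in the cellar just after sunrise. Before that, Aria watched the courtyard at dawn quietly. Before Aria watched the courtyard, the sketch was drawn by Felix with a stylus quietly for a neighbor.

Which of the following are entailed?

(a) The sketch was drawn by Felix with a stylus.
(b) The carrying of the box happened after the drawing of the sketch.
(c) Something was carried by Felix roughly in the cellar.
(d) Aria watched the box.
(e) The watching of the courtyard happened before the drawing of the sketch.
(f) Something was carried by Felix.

(a), (b), (c), (f)

(a) Entailed — every conjunct here is already in the original drawing event.
(b) Entailed — the narrative places the drawing before the carrying.
(c) Entailed — the original entails any weakening of itself; this just drops 'just after sunrise' and generalizes the patient.
(d) Not entailed — Aria watched the courtyard, not the box; the box belongs to the carrying event.
(e) Not entailed — the narrative places the drawing before the watching, not after.
(f) Entailed — the original entails any weakening of itself; this just drops 'roughly', 'just after sunrise', 'in the cellar' and generalizes the patient.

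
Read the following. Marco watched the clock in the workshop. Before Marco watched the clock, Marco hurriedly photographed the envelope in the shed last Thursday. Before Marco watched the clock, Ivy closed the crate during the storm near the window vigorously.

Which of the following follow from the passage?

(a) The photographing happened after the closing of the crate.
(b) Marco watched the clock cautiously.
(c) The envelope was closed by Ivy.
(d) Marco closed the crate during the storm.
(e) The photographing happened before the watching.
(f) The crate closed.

(e), (f)

(a) Not entailed — the narrative doesn't order the closing relative to the photographing.
(b) Not entailed — 'cautiously' adds information not in the original event.
(c) Not entailed — Ivy closed the crate, not the envelope; the envelope belongs to the photographing event.
(d) Not entailed — the passage has Ivy closing the crate, not Marco.
(e) Entailed — the narrative places the photographing before the watching.
(f) Entailed — 'Ivy closed the crate' is causative; it entails the inchoative 'the crate closed'.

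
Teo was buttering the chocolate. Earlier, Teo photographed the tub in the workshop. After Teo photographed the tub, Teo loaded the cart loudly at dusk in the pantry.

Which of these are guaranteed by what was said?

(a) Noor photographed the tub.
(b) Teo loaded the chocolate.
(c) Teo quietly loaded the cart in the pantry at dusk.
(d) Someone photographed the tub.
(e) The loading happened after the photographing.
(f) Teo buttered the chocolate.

(a) Not entailed — the passage has Teo photographing the tub, not Noor.
(b) Not entailed — Teo loaded the cart, not the chocolate; the chocolate belongs to the buttering event.
(c) Not entailed — 'quietly' adds a manner not in (and inconsistent with) the original.
(d) Entailed — this follows by dropping conjuncts from the photographing event's description.
(e) Entailed — the narrative places the photographing before the loading.
(f) Not entailed — 'was buttering' is progressive on an accomplishment; it does not entail the completed 'buttered'.

(d), (e)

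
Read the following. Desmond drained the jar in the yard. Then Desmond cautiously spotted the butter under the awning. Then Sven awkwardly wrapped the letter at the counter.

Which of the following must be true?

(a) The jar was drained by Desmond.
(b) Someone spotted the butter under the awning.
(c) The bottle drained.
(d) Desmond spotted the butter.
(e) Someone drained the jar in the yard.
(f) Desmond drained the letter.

(a), (b), (d), (e)

(a) Entailed — this follows by dropping conjuncts from the draining event's description.
(b) Entailed — dropping 'cautiously' and generalizing the agent leaves a sub-description the original still satisfies.
(c) Not entailed — the jar is what drained, not the bottle.
(d) Entailed — every conjunct here is already in the original spotting event.
(e) Entailed — this follows by dropping conjuncts from the draining event's description.
(f) Not entailed — Desmond drained the jar, not the letter; the letter belongs to the wrapping event.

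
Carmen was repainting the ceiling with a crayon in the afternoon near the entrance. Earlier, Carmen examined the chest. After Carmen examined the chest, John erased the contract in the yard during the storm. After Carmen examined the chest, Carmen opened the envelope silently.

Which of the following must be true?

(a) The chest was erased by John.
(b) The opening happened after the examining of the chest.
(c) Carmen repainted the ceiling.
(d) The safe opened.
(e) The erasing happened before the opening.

(b)

(a) Not entailed — John erased the contract, not the chest; the chest belongs to the examining event.
(b) Entailed — the narrative places the examining before the opening.
(c) Not entailed — 'was repainting' is progressive on an accomplishment; it does not entail the completed 'repainted'.
(d) Not entailed — the envelope is what opened, not the safe.
(e) Not entailed — the narrative doesn't order the erasing relative to the opening.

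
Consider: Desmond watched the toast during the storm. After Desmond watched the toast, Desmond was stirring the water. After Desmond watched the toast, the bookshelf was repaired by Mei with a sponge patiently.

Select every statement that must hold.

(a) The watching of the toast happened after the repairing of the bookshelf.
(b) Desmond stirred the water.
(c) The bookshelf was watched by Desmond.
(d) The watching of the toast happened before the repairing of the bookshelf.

(b), (d)

(a) Not entailed — the narrative places the watching before the repairing, not after.
(b) Entailed — 'stir' is an activity; 'was stirring' entails that some stirring happened, so 'stirred' holds.
(c) Not entailed — Desmond watched the toast, not the bookshelf; the bookshelf belongs to the repairing event.
(d) Entailed — the narrative places the watching before the repairing.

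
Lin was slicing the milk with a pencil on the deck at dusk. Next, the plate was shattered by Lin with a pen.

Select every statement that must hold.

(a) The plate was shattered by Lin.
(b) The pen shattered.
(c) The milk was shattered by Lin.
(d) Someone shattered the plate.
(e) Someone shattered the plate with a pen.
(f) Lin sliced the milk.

(a), (d), (e)

(a) Entailed — dropping 'with a pen' leaves a sub-description the original still satisfies.
(b) Not entailed — the plate is what shattered, not the pen.
(c) Not entailed — Lin shattered the plate, not the milk; the milk belongs to the slicing event.
(d) Entailed — the original entails any weakening of itself; this just drops 'with a pen' and generalizes the agent.
(e) Entailed — generalizing the agent leaves a sub-description the original still satisfies.
(f) Not entailed — 'was slicing' is progressive on an accomplishment; it does not entail the completed 'sliced'.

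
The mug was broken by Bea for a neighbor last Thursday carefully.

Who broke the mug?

'Bea' marks the agent of the breaking event.

Bea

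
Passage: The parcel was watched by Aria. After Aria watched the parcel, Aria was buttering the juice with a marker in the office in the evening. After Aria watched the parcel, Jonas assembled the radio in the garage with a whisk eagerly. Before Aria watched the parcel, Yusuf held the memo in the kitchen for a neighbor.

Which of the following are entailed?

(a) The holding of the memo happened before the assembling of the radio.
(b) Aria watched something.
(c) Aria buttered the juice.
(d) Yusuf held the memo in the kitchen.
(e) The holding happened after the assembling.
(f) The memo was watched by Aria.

(a), (b), (d)

(a) Entailed — the narrative places the holding before the assembling.
(b) Entailed — every conjunct here is already in the original watching event.
(c) Not entailed — 'was buttering' is progressive on an accomplishment; it does not entail the completed 'buttered'.
(d) Entailed — the original entails any weakening of itself; this just drops 'for a neighbor'.
(e) Not entailed — the narrative places the holding before the assembling, not after.
(f) Not entailed — Aria watched the parcel, not the memo; the memo belongs to the holding event.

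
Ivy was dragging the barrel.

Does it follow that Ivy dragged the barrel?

yes

'drag' is atelic; if Ivy was dragging the barrel, then Ivy dragged the barrel (for some time).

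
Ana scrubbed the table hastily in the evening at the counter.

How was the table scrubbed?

hastily

'hastily' marks the manner of the scrubbing event.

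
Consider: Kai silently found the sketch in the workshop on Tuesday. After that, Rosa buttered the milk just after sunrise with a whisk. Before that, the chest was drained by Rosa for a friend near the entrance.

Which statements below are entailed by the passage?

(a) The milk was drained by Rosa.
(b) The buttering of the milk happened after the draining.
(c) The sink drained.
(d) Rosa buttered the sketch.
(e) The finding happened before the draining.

(a) Not entailed — Rosa drained the chest, not the milk; the milk belongs to the buttering event.
(b) Entailed — the narrative places the draining before the buttering.
(c) Not entailed — the chest is what drained, not the sink.
(d) Not entailed — Rosa buttered the milk, not the sketch; the sketch belongs to the finding event.
(e) Not entailed — the narrative doesn't order the finding relative to the draining.

(b)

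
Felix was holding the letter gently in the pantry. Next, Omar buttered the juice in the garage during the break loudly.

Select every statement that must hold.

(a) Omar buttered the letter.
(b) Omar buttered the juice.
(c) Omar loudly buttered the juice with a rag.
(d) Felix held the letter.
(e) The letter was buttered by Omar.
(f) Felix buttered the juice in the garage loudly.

(b), (d)

(a) Not entailed — Omar buttered the juice, not the letter; the letter belongs to the holding event.
(b) Entailed — the original entails any weakening of itself; this just drops 'during the break', 'loudly', 'in the garage'.
(c) Not entailed — 'with a rag' adds information not in the original event.
(d) Entailed — 'hold' is an activity; 'was holding' entails that some holding happened, so 'held' holds.
(e) Not entailed — Omar buttered the juice, not the letter; the letter belongs to the holding event.
(f) Not entailed — the passage has Omar buttering the juice, not Felix.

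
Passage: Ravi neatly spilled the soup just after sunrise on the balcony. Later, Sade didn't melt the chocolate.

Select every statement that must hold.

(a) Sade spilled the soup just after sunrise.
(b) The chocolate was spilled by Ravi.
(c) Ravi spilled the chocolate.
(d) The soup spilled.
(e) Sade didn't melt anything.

(d)

(a) Not entailed — the passage has Ravi spilling the soup, not Sade.
(b) Not entailed — Ravi spilled the soup, not the chocolate; the chocolate belongs to the melting event.
(c) Not entailed — Ravi spilled the soup, not the chocolate; the chocolate belongs to the melting event.
(d) Entailed — 'Ravi spilled the soup' is causative; it entails the inchoative 'the soup spilled'.
(e) Not entailed — the original only denies this specific event; Sade may have melted something else.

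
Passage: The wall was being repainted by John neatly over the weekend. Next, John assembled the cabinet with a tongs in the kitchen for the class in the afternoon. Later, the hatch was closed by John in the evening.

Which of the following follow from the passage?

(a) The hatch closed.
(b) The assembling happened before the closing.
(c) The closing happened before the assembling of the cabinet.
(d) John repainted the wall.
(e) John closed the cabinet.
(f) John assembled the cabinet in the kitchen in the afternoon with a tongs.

(a) Entailed — 'John closed the hatch' is causative; it entails the inchoative 'the hatch closed'.
(b) Entailed — the narrative places the assembling before the closing.
(c) Not entailed — the narrative places the assembling before the closing, not after.
(d) Not entailed — 'was repainting' is progressive on an accomplishment; it does not entail the completed 'repainted'.
(e) Not entailed — John closed the hatch, not the cabinet; the cabinet belongs to the assembling event.
(f) Entailed — the original entails any weakening of itself; this just drops 'for the class'.

(a), (b), (f)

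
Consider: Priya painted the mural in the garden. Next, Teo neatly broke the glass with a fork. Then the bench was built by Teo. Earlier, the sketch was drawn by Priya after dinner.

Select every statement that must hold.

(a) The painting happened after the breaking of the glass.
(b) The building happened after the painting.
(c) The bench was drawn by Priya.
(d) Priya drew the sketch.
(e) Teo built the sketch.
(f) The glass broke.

(b), (d), (f)

(a) Not entailed — the narrative places the painting before the breaking, not after.
(b) Entailed — the narrative places the painting before the building.
(c) Not entailed — Priya drew the sketch, not the bench; the bench belongs to the building event.
(d) Entailed — this follows by dropping conjuncts from the drawing event's description.
(e) Not entailed — Teo built the bench, not the sketch; the sketch belongs to the drawing event.
(f) Entailed — 'Teo broke the glass' is causative; it entails the inchoative 'the glass broke'.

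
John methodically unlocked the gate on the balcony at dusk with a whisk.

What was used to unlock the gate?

a whisk

'with a whisk' marks the instrument of the unlocking event.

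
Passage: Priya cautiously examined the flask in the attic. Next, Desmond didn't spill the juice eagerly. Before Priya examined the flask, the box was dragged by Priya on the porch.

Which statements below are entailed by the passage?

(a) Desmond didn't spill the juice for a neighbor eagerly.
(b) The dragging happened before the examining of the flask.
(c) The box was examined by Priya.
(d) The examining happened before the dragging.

(a) Entailed — under negation, adding a further restriction is entailed: if no such spilling event occurred, none occurred for a neighbor either.
(b) Entailed — the narrative places the dragging before the examining.
(c) Not entailed — Priya examined the flask, not the box; the box belongs to the dragging event.
(d) Not entailed — the narrative places the dragging before the examining, not after.

(a), (b)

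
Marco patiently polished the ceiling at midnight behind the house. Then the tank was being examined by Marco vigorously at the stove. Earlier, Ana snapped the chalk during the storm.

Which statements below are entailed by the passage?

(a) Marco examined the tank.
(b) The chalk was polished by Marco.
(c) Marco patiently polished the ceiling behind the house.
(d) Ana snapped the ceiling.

(a) Entailed — 'examine' is an activity; 'was examining' entails that some examining happened, so 'examined' holds.
(b) Not entailed — Marco polished the ceiling, not the chalk; the chalk belongs to the snapping event.
(c) Entailed — the original entails any weakening of itself; this just drops 'at midnight'.
(d) Not entailed — Ana snapped the chalk, not the ceiling; the ceiling belongs to the polishing event.

(a), (c)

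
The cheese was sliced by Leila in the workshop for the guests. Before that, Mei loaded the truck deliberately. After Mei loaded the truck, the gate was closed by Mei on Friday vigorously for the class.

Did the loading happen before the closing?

yes

The narrative orders the loading before the closing.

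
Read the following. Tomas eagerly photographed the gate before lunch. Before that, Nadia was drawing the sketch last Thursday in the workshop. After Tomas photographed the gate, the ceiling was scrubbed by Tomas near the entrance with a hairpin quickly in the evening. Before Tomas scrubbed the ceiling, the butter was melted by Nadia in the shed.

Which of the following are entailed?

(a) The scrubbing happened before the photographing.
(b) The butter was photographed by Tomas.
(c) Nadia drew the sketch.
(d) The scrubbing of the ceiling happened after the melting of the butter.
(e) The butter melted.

(a) Not entailed — the narrative places the photographing before the scrubbing, not after.
(b) Not entailed — Tomas photographed the gate, not the butter; the butter belongs to the melting event.
(c) Not entailed — 'was drawing' is progressive on an accomplishment; it does not entail the completed 'drew'.
(d) Entailed — the narrative places the melting before the scrubbing.
(e) Entailed — 'Nadia melted the butter' is causative; it entails the inchoative 'the butter melted'.

(d), (e)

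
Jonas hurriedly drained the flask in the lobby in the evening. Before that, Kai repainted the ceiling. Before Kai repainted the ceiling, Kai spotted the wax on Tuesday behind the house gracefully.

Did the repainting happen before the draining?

The narrative orders the repainting before the draining.

yes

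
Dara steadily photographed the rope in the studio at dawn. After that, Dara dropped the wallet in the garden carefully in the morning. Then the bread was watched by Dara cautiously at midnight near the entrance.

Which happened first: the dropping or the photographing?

The connectives place the photographing before the dropping.

the photographing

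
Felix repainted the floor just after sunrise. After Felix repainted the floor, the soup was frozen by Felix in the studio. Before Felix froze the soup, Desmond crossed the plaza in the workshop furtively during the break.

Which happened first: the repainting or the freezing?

the repainting

The connectives place the repainting before the freezing.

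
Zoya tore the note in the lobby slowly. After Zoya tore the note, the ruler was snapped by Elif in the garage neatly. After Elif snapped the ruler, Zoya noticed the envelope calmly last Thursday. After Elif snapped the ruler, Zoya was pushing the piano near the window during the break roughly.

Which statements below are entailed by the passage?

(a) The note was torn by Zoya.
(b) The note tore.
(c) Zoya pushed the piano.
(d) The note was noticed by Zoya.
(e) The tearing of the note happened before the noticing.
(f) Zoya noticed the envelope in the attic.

(a) Entailed — every conjunct here is already in the original tearing event.
(b) Entailed — 'Zoya tore the note' is causative; it entails the inchoative 'the note tore'.
(c) Entailed — 'push' is an activity; 'was pushing' entails that some pushing happened, so 'pushed' holds.
(d) Not entailed — Zoya noticed the envelope, not the note; the note belongs to the tearing event.
(e) Entailed — the narrative places the tearing before the noticing.
(f) Not entailed — 'in the attic' adds information not in the original event.

(a), (b), (c), (e)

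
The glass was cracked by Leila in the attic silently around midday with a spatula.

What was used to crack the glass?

a spatula

'with a spatula' marks the instrument of the cracking event.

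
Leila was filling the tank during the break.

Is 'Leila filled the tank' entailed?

'was filling' is progressive; for an accomplishment like 'fill the tank', it doesn't entail completion.

no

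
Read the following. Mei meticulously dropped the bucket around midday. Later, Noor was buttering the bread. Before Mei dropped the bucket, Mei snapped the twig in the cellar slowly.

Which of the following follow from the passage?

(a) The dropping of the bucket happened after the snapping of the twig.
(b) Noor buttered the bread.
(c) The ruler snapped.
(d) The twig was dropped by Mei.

(a) Entailed — the narrative places the snapping before the dropping.
(b) Not entailed — 'was buttering' is progressive on an accomplishment; it does not entail the completed 'buttered'.
(c) Not entailed — the twig is what snapped, not the ruler.
(d) Not entailed — Mei dropped the bucket, not the twig; the twig belongs to the snapping event.

(a)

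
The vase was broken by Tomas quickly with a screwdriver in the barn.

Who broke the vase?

Tomas

'Tomas' marks the agent of the breaking event.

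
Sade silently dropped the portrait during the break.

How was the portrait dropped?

'silently' marks the manner of the dropping event.

silently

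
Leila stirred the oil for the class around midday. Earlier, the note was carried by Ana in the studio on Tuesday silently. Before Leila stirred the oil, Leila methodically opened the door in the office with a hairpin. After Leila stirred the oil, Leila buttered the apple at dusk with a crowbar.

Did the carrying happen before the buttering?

yes

The narrative orders the carrying before the buttering.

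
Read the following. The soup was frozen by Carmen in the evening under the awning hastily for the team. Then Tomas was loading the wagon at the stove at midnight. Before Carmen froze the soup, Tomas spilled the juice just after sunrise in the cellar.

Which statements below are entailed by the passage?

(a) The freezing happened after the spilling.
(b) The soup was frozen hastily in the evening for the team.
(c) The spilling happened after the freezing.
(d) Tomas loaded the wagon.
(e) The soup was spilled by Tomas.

(a), (b)

(a) Entailed — the narrative places the spilling before the freezing.
(b) Entailed — dropping 'under the awning' and generalizing the agent leaves a sub-description the original still satisfies.
(c) Not entailed — the narrative places the spilling before the freezing, not after.
(d) Not entailed — 'was loading' is progressive on an accomplishment; it does not entail the completed 'loaded'.
(e) Not entailed — Tomas spilled the juice, not the soup; the soup belongs to the freezing event.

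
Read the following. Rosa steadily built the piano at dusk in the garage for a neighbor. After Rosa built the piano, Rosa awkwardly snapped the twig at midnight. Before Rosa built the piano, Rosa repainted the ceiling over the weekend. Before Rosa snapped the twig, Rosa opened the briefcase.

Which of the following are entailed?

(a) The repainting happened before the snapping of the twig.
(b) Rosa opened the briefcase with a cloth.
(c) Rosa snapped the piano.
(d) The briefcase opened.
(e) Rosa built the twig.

(a) Entailed — the narrative places the repainting before the snapping.
(b) Not entailed — 'with a cloth' adds information not in the original event.
(c) Not entailed — Rosa snapped the twig, not the piano; the piano belongs to the building event.
(d) Entailed — 'Rosa opened the briefcase' is causative; it entails the inchoative 'the briefcase opened'.
(e) Not entailed — Rosa built the piano, not the twig; the twig belongs to the snapping event.

(a), (d)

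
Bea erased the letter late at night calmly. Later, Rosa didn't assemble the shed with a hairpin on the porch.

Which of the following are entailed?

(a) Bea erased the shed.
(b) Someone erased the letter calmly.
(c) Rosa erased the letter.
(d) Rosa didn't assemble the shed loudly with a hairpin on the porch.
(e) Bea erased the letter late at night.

(b), (d), (e)

(a) Not entailed — Bea erased the letter, not the shed; the shed belongs to the assembling event.
(b) Entailed — this follows by dropping conjuncts from the erasing event's description.
(c) Not entailed — the passage has Bea erasing the letter, not Rosa.
(d) Entailed — under negation, adding a further restriction is entailed: if no such assembling event occurred, none occurred loudly either.
(e) Entailed — dropping 'calmly' leaves a sub-description the original still satisfies.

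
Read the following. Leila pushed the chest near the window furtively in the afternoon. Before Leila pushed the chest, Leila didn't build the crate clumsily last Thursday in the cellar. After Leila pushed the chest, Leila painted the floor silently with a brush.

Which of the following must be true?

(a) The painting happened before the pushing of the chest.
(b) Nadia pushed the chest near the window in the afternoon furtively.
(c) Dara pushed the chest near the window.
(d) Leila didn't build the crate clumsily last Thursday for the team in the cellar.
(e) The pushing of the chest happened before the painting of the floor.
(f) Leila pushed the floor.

(d), (e)

(a) Not entailed — the narrative places the pushing before the painting, not after.
(b) Not entailed — the passage has Leila pushing the chest, not Nadia.
(c) Not entailed — the passage has Leila pushing the chest, not Dara.
(d) Entailed — under negation, adding a further restriction is entailed: if no such building event occurred, none occurred for the team either.
(e) Entailed — the narrative places the pushing before the painting.
(f) Not entailed — Leila pushed the chest, not the floor; the floor belongs to the painting event.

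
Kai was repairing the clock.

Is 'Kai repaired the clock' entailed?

'was repairing' is progressive; for an accomplishment like 'repair the clock', it doesn't entail completion.

no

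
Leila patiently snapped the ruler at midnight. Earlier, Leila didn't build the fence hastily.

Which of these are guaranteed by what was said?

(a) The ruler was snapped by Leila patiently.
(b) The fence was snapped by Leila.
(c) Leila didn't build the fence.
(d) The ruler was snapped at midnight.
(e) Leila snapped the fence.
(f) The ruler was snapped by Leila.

(a) Entailed — every conjunct here is already in the original snapping event.
(b) Not entailed — Leila snapped the ruler, not the fence; the fence belongs to the building event.
(c) Not entailed — dropping 'hastily' under negation is not valid — the original leaves open that Leila built the fence some other way.
(d) Entailed — every conjunct here is already in the original snapping event.
(e) Not entailed — Leila snapped the ruler, not the fence; the fence belongs to the building event.
(f) Entailed — dropping 'at midnight', 'patiently' leaves a sub-description the original still satisfies.

(a), (d), (f)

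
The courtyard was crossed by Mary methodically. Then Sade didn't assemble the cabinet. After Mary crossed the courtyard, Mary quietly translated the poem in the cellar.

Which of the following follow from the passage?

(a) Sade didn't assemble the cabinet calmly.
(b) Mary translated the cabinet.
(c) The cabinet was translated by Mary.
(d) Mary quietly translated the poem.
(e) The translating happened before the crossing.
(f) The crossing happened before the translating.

(a), (d), (f)

(a) Entailed — under negation, adding a further restriction is entailed: if no such assembling event occurred, none occurred calmly either.
(b) Not entailed — Mary translated the poem, not the cabinet; the cabinet belongs to the assembling event.
(c) Not entailed — Mary translated the poem, not the cabinet; the cabinet belongs to the assembling event.
(d) Entailed — the original entails any weakening of itself; this just drops 'in the cellar'.
(e) Not entailed — the narrative places the crossing before the translating, not after.
(f) Entailed — the narrative places the crossing before the translating.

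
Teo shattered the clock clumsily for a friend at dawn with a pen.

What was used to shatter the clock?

'with a pen' marks the instrument of the shattering event.

a pen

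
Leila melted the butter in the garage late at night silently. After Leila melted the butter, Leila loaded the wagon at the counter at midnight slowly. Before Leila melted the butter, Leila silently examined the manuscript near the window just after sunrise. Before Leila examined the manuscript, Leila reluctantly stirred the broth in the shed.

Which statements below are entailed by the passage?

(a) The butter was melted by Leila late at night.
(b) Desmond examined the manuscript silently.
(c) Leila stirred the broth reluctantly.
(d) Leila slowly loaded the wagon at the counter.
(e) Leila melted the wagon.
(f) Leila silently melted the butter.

(a), (c), (d), (f)

(a) Entailed — this follows by dropping conjuncts from the melting event's description.
(b) Not entailed — the passage has Leila examining the manuscript, not Desmond.
(c) Entailed — this follows by dropping conjuncts from the stirring event's description.
(d) Entailed — this follows by dropping conjuncts from the loading event's description.
(e) Not entailed — Leila melted the butter, not the wagon; the wagon belongs to the loading event.
(f) Entailed — the original entails any weakening of itself; this just drops 'late at night', 'in the garage'.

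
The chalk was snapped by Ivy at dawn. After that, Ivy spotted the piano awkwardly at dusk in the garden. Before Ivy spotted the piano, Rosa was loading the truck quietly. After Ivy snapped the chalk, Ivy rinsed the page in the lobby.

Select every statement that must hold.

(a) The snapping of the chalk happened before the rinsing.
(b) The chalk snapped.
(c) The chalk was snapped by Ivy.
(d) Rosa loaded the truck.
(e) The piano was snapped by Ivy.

(a) Entailed — the narrative places the snapping before the rinsing.
(b) Entailed — 'Ivy snapped the chalk' is causative; it entails the inchoative 'the chalk snapped'.
(c) Entailed — every conjunct here is already in the original snapping event.
(d) Not entailed — 'was loading' is progressive on an accomplishment; it does not entail the completed 'loaded'.
(e) Not entailed — Ivy snapped the chalk, not the piano; the piano belongs to the spotting event.

(a), (b), (c)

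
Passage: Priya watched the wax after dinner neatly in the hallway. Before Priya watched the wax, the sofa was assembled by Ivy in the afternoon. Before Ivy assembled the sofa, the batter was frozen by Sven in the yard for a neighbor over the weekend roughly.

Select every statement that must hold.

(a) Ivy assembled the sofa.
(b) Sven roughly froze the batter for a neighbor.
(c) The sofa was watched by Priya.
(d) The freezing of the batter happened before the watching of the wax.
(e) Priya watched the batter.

(a), (b), (d)

(a) Entailed — this follows by dropping conjuncts from the assembling event's description.
(b) Entailed — dropping 'in the yard', 'over the weekend' leaves a sub-description the original still satisfies.
(c) Not entailed — Priya watched the wax, not the sofa; the sofa belongs to the assembling event.
(d) Entailed — the narrative places the freezing before the watching.
(e) Not entailed — Priya watched the wax, not the batter; the batter belongs to the freezing event.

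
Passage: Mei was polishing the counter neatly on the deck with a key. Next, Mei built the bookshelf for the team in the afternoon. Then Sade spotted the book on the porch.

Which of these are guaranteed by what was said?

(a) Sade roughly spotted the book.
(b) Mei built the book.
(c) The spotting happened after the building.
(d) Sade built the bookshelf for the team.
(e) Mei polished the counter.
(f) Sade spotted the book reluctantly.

(a) Not entailed — 'roughly' adds information not in the original event.
(b) Not entailed — Mei built the bookshelf, not the book; the book belongs to the spotting event.
(c) Entailed — the narrative places the building before the spotting.
(d) Not entailed — the passage has Mei building the bookshelf, not Sade.
(e) Entailed — 'polish' is an activity; 'was polishing' entails that some polishing happened, so 'polished' holds.
(f) Not entailed — 'reluctantly' adds information not in the original event.

(c), (e)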